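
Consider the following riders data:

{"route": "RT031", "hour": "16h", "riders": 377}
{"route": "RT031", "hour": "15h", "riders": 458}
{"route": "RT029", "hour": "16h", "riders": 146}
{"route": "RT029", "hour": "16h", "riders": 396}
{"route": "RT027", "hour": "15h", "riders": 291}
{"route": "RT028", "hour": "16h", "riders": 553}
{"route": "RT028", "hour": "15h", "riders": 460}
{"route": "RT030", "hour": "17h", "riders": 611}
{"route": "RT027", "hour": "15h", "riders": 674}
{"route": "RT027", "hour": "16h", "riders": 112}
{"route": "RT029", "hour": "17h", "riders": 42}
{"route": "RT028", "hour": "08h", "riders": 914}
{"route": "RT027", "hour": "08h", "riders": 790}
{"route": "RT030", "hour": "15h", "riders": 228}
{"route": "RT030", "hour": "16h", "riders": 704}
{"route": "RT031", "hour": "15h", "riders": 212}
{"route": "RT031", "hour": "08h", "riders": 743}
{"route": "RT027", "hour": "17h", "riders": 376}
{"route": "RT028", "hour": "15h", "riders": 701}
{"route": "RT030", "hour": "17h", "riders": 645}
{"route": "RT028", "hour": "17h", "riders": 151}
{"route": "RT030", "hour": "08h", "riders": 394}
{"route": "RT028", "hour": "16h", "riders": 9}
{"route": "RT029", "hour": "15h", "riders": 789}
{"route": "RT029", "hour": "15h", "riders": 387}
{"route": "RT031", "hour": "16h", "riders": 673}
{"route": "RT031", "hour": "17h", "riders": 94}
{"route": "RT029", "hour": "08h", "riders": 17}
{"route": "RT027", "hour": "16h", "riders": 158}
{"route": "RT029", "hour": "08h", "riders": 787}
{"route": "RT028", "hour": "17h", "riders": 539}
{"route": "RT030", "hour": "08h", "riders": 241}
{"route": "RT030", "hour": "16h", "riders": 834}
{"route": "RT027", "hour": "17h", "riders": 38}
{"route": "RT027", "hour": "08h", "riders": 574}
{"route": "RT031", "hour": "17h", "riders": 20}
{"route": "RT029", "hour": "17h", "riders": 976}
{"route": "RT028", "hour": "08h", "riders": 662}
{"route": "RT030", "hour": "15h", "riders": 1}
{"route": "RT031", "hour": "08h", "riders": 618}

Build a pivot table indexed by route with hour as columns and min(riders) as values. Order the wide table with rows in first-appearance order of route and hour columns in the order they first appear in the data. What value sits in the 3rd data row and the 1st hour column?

112

With rows in first-appearance order of route, row 3 is route=RT027. hour columns in first-appearance order: 16h, 15h, 17h, 08h; column 1 is 16h.
Long rows with route=RT027, hour=16h: min(112, 158) = 112.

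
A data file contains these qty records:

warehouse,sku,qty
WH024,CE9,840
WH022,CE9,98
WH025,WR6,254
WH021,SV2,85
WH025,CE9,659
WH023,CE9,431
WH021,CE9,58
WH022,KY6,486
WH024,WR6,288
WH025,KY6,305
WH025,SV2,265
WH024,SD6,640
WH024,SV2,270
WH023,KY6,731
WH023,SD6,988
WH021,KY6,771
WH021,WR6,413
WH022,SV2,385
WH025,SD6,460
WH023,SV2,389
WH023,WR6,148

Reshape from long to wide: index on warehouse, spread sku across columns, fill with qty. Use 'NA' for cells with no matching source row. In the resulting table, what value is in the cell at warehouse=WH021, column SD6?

NA

No long-format row has warehouse=WH021 and sku=SD6, so the cell is NA.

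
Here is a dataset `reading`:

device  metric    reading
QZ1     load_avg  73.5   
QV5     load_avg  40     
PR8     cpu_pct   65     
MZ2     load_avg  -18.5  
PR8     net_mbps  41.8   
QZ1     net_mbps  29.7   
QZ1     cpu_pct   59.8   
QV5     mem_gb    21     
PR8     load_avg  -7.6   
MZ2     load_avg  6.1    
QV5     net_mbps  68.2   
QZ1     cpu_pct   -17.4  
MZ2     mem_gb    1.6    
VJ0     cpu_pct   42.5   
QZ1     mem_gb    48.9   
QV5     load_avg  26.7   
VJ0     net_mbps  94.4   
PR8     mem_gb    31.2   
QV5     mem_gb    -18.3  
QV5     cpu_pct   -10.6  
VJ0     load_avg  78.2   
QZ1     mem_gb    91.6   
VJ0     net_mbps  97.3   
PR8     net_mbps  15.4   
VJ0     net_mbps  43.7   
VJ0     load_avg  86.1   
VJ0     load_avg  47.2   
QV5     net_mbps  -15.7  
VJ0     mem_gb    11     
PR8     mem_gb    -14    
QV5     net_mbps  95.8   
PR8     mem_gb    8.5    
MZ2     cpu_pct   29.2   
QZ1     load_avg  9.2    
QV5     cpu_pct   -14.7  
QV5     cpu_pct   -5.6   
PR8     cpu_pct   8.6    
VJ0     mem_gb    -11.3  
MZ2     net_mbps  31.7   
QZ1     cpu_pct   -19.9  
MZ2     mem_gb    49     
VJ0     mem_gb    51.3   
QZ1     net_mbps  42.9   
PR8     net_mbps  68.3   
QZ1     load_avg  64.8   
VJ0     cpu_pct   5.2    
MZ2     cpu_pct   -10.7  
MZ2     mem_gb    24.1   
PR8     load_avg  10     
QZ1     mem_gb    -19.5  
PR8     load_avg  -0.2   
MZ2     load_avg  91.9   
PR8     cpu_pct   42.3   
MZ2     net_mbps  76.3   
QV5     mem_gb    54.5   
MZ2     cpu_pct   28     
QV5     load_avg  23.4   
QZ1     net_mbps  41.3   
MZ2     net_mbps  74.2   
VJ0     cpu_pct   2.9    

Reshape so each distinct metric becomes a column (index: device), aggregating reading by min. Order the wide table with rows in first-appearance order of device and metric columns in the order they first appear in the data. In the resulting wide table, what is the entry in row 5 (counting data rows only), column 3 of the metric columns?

With rows in first-appearance order of device, row 5 is device=VJ0. metric columns in first-appearance order: load_avg, cpu_pct, net_mbps, mem_gb; column 3 is net_mbps.
Long rows with device=VJ0, metric=net_mbps: min(94.4, 97.3, 43.7) = 43.7.

43.7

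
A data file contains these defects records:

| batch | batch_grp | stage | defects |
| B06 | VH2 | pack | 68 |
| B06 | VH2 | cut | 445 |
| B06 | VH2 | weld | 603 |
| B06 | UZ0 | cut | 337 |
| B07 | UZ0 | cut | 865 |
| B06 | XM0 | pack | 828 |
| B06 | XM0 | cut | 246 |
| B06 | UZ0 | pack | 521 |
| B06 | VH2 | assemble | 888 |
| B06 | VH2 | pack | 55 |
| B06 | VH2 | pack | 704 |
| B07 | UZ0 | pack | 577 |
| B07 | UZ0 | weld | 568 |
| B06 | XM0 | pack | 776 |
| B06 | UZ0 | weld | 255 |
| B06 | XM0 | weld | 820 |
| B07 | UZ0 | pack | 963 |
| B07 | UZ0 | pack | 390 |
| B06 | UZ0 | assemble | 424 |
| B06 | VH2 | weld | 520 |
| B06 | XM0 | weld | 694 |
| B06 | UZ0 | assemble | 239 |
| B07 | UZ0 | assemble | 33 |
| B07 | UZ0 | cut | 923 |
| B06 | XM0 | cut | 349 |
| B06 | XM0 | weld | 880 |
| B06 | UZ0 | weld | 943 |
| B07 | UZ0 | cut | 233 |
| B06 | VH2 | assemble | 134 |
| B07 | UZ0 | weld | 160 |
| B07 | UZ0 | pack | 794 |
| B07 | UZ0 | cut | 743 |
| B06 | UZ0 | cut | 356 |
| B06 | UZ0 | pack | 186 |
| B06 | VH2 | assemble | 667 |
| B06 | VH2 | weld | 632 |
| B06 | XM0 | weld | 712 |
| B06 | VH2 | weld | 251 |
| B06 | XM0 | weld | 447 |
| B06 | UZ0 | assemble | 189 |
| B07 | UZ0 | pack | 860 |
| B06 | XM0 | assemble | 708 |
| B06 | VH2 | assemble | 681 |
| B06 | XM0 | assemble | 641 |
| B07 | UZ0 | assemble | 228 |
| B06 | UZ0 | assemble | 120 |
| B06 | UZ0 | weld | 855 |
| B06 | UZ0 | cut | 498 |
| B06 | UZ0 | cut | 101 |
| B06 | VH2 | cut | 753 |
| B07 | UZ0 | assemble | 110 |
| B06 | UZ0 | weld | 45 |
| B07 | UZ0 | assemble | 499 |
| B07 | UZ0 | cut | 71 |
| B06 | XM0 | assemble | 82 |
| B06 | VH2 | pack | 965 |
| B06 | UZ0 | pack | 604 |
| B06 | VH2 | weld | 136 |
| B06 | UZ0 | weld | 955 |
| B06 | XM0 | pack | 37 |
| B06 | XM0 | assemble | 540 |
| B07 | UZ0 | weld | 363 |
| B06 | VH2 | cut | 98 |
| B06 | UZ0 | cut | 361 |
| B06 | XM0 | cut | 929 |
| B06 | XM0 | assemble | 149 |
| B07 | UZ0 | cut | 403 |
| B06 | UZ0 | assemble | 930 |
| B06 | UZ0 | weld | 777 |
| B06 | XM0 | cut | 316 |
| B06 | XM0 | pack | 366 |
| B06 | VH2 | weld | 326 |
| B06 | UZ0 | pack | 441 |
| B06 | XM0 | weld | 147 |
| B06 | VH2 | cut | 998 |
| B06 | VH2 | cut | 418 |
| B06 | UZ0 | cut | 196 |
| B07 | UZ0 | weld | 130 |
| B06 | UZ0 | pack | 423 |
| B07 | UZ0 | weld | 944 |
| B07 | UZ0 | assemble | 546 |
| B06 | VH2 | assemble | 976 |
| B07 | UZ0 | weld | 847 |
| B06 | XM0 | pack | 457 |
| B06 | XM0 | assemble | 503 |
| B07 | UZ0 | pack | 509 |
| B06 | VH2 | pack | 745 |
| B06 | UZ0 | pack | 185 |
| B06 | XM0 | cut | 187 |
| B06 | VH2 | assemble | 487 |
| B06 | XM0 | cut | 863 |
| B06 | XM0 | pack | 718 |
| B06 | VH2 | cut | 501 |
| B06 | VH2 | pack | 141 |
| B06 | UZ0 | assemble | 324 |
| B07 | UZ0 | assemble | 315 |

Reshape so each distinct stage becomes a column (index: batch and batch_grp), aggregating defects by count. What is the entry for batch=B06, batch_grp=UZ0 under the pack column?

6

Rows with batch=B06, batch_grp=UZ0 and stage=pack: defects values are 521, 186, 604, 441, 423, 185.
6 rows match — count = 6.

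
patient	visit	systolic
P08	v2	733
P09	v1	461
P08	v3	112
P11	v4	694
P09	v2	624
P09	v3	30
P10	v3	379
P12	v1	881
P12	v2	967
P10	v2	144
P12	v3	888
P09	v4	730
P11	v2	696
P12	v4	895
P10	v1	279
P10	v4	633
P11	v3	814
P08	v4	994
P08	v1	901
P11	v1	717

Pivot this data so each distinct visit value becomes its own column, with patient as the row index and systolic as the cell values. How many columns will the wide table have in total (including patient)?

5

1 column for patient plus 4 distinct visit values → 5 columns.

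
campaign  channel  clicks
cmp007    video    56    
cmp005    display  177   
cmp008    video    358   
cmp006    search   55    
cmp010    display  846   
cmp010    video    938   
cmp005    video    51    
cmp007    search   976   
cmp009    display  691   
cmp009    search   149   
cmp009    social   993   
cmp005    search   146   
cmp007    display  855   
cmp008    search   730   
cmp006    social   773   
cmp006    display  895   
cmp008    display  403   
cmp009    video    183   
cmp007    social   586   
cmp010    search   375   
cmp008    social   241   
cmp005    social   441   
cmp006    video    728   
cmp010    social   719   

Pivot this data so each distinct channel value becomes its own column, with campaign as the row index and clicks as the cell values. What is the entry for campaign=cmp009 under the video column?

183

Wide layout: rows indexed by campaign, columns are the 4 distinct channel values (video, display, search, social).
Cell (campaign=cmp009, channel=video) draws from the long row where campaign=cmp009 and channel=video, which has clicks=183.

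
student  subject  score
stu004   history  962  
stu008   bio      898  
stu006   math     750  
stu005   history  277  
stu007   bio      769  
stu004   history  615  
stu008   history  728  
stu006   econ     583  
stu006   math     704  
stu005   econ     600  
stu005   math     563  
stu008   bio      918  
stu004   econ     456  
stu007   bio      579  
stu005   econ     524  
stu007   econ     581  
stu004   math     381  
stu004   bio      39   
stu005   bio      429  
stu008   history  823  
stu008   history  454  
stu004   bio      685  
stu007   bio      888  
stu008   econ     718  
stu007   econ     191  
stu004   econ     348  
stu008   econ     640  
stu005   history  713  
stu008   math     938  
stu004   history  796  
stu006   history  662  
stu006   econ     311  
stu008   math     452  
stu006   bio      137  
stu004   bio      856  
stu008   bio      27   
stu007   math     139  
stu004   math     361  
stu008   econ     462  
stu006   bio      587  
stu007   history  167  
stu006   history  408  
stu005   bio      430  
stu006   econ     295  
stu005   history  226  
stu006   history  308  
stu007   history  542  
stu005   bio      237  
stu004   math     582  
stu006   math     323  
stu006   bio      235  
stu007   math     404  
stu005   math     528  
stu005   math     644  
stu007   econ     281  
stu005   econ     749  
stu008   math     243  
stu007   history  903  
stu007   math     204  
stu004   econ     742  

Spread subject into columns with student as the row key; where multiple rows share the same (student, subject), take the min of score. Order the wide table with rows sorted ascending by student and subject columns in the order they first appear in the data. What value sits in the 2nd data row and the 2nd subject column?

237

With rows sorted ascending by student, row 2 is student=stu005. subject columns in first-appearance order: history, bio, math, econ; column 2 is bio.
Long rows with student=stu005, subject=bio: min(429, 430, 237) = 237.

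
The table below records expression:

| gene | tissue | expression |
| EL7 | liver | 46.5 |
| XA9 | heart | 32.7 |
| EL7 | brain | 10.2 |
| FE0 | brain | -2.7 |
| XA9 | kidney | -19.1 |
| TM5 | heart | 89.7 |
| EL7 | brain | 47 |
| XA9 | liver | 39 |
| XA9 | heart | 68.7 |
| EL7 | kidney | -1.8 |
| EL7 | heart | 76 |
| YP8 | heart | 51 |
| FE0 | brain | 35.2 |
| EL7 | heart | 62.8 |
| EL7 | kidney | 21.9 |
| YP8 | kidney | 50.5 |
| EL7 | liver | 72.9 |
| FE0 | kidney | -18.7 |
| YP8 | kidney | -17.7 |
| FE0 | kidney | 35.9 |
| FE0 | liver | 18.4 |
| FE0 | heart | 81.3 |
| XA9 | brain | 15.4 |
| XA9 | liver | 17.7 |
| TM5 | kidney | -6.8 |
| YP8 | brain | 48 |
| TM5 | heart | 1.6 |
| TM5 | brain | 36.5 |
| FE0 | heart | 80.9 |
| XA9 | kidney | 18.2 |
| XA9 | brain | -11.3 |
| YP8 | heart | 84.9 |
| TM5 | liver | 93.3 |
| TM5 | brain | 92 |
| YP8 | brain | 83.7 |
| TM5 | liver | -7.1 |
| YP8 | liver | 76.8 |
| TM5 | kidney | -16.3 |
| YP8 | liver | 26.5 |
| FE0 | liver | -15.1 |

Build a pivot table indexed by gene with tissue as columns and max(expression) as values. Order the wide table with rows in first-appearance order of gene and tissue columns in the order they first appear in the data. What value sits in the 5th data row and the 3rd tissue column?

With rows in first-appearance order of gene, row 5 is gene=YP8. tissue columns in first-appearance order: liver, heart, brain, kidney; column 3 is brain.
Long rows with gene=YP8, tissue=brain: max(48, 83.7) = 83.7.

83.7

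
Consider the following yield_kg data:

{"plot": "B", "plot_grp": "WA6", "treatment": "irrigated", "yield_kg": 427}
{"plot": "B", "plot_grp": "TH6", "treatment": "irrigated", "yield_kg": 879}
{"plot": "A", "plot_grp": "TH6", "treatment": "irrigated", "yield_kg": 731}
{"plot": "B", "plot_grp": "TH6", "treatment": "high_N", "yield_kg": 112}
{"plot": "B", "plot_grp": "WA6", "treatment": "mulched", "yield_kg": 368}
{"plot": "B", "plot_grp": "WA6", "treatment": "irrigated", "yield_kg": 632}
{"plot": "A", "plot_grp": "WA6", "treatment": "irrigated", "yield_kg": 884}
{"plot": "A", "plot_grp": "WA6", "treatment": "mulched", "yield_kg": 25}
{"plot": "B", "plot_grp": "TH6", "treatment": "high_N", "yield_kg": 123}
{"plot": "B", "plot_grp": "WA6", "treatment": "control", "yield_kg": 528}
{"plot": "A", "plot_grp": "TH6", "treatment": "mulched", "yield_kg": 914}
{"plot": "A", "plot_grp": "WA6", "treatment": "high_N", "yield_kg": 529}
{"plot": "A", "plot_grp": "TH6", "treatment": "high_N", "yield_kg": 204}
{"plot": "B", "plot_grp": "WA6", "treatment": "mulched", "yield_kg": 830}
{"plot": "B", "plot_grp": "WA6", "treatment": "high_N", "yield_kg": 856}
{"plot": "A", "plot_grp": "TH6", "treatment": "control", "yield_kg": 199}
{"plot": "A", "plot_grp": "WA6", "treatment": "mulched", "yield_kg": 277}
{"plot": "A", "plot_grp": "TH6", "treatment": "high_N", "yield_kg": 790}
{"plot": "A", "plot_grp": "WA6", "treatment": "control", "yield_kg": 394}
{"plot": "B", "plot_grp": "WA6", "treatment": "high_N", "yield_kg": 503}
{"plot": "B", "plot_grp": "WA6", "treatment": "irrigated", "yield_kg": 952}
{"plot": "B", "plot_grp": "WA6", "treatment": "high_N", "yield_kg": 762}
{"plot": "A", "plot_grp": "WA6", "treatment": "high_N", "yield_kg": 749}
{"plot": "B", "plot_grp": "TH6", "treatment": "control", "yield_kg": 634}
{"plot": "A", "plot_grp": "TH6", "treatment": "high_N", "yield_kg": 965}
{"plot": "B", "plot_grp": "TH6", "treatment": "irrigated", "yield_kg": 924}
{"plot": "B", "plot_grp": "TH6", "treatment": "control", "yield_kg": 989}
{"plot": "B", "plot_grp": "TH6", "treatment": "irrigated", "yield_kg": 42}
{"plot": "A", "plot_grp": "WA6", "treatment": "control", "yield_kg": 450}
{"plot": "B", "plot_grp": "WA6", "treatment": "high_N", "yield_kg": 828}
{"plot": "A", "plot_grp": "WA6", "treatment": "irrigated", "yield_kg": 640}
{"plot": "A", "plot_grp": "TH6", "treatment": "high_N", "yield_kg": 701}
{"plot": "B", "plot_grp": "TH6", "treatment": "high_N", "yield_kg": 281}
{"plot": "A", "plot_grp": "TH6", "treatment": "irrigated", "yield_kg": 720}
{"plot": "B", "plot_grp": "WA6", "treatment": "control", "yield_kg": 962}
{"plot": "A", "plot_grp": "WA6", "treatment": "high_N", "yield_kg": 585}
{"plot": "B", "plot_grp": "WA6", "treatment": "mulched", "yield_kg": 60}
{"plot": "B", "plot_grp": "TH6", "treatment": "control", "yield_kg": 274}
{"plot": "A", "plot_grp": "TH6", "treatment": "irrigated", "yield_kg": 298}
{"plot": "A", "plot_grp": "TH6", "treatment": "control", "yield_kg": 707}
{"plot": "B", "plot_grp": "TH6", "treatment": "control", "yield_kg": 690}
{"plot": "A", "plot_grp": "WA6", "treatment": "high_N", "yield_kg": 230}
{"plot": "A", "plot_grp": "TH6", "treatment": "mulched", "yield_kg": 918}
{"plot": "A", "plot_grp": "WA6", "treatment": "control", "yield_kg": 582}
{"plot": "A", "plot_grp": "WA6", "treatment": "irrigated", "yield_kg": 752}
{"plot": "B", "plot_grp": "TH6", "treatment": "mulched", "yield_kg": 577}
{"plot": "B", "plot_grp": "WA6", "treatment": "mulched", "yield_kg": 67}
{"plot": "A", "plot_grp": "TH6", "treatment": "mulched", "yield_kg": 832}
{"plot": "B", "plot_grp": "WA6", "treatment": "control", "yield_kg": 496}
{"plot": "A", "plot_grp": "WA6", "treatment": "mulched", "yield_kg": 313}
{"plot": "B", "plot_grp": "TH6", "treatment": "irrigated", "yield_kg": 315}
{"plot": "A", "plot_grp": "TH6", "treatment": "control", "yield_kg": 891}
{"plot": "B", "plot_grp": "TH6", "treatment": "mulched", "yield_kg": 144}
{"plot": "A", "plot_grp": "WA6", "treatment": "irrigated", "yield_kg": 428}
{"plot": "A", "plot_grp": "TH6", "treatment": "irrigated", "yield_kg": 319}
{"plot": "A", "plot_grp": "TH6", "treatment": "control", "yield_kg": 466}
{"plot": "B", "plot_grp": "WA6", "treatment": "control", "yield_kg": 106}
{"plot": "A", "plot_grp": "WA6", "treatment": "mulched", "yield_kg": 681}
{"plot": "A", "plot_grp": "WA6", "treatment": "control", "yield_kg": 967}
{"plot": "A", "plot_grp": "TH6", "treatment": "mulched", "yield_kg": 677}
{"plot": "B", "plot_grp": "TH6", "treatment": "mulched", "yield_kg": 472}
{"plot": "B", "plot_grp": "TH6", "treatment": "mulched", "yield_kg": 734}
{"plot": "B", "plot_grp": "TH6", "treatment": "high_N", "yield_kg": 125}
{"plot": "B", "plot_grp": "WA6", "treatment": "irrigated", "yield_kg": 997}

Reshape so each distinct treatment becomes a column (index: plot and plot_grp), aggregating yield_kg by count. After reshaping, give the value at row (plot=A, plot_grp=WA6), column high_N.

4

Rows with plot=A, plot_grp=WA6 and treatment=high_N: yield_kg values are 529, 749, 585, 230.
4 rows match — count = 4.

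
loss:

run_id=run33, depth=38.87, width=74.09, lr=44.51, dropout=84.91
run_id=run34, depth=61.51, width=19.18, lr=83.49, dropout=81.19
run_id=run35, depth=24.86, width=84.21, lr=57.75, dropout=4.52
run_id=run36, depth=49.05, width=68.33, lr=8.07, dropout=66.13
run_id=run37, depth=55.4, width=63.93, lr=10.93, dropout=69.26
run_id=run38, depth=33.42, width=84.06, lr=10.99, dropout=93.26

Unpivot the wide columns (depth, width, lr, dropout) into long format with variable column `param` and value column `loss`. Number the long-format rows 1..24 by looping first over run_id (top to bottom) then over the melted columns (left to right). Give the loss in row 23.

10.99

24 rows total (6 × 4). Row 23: index ⌊(23-1)/4⌋ = 5 into run_id → run38; (23-1) mod 4 = 2 into the melted columns → lr.
So row 23 is (run38, lr, 10.99); loss = 10.99.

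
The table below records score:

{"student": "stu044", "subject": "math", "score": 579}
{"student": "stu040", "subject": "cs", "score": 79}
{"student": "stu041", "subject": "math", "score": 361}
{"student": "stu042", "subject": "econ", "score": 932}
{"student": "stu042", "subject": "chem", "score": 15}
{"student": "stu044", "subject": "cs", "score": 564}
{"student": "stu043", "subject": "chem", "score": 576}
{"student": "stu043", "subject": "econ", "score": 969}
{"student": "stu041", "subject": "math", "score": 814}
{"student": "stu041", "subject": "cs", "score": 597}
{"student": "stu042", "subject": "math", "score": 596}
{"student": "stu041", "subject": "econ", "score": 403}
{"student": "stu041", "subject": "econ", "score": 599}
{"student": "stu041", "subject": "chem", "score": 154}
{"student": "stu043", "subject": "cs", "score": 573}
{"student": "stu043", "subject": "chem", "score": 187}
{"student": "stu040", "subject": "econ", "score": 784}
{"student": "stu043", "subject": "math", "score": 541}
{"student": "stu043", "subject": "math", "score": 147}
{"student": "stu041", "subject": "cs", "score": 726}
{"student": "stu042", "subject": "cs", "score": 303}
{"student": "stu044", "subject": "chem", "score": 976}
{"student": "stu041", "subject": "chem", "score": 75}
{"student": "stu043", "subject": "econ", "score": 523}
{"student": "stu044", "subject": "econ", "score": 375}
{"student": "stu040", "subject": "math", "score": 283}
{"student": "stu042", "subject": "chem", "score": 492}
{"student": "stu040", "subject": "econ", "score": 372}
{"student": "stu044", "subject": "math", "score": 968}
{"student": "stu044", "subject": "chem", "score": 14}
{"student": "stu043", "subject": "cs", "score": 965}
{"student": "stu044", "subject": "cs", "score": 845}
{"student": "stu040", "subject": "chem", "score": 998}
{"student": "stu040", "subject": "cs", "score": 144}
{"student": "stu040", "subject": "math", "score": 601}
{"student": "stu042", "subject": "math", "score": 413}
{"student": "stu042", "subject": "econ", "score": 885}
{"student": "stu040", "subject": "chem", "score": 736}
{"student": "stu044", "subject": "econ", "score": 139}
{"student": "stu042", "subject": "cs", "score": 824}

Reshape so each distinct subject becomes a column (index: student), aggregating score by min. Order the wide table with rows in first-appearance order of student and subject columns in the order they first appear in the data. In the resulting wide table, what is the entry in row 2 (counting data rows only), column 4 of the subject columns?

With rows in first-appearance order of student, row 2 is student=stu040. subject columns in first-appearance order: math, cs, econ, chem; column 4 is chem.
Long rows with student=stu040, subject=chem: min(998, 736) = 736.

736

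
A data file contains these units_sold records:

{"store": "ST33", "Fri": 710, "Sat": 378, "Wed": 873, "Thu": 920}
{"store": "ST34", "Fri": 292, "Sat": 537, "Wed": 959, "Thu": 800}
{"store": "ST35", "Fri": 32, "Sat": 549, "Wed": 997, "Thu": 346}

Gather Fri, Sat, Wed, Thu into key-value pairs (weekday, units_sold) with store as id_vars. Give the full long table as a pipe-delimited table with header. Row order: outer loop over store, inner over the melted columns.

Each (store, column) pair becomes one row: 3 × 4 = 12 rows.
For example, (ST33, Fri) → units_sold=710.

| store | weekday | units_sold |
| ST33 | Fri | 710 |
| ST33 | Sat | 378 |
| ST33 | Wed | 873 |
| ST33 | Thu | 920 |
| ST34 | Fri | 292 |
| ST34 | Sat | 537 |
| ST34 | Wed | 959 |
| ST34 | Thu | 800 |
| ST35 | Fri | 32 |
| ST35 | Sat | 549 |
| ST35 | Wed | 997 |
| ST35 | Thu | 346 |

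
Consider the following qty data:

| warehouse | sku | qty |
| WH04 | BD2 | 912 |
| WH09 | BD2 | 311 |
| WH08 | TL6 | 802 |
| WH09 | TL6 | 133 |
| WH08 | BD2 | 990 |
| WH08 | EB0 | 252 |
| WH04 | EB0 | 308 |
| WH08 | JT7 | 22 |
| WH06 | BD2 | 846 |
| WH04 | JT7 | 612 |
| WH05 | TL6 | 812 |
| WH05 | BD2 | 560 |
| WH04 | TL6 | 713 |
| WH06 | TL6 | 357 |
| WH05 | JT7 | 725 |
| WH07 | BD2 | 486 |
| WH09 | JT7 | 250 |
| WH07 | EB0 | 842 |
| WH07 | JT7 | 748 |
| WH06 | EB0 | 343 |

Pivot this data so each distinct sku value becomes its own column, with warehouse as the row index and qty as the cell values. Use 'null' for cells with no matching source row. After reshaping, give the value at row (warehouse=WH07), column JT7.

The long row with warehouse=WH07, sku=JT7 has qty=748.

748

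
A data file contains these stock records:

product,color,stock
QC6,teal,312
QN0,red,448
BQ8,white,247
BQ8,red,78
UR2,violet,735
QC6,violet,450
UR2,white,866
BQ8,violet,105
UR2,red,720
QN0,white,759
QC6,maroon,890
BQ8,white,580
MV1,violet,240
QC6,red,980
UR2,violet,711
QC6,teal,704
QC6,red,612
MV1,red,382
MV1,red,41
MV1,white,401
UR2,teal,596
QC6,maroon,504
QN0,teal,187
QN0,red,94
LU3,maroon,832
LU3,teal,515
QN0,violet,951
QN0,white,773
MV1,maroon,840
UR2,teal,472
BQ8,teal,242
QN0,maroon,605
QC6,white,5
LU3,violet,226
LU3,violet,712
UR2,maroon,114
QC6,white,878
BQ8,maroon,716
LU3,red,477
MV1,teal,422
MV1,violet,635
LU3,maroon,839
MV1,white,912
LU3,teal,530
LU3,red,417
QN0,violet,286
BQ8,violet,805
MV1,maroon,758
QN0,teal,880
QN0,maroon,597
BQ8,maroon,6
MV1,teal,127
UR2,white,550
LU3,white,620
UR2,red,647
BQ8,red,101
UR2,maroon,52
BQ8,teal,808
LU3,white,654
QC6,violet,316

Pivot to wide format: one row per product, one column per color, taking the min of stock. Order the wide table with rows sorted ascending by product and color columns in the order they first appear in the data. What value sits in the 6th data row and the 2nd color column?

647

With rows sorted ascending by product, row 6 is product=UR2. color columns in first-appearance order: teal, red, white, violet, maroon; column 2 is red.
Long rows with product=UR2, color=red: min(720, 647) = 647.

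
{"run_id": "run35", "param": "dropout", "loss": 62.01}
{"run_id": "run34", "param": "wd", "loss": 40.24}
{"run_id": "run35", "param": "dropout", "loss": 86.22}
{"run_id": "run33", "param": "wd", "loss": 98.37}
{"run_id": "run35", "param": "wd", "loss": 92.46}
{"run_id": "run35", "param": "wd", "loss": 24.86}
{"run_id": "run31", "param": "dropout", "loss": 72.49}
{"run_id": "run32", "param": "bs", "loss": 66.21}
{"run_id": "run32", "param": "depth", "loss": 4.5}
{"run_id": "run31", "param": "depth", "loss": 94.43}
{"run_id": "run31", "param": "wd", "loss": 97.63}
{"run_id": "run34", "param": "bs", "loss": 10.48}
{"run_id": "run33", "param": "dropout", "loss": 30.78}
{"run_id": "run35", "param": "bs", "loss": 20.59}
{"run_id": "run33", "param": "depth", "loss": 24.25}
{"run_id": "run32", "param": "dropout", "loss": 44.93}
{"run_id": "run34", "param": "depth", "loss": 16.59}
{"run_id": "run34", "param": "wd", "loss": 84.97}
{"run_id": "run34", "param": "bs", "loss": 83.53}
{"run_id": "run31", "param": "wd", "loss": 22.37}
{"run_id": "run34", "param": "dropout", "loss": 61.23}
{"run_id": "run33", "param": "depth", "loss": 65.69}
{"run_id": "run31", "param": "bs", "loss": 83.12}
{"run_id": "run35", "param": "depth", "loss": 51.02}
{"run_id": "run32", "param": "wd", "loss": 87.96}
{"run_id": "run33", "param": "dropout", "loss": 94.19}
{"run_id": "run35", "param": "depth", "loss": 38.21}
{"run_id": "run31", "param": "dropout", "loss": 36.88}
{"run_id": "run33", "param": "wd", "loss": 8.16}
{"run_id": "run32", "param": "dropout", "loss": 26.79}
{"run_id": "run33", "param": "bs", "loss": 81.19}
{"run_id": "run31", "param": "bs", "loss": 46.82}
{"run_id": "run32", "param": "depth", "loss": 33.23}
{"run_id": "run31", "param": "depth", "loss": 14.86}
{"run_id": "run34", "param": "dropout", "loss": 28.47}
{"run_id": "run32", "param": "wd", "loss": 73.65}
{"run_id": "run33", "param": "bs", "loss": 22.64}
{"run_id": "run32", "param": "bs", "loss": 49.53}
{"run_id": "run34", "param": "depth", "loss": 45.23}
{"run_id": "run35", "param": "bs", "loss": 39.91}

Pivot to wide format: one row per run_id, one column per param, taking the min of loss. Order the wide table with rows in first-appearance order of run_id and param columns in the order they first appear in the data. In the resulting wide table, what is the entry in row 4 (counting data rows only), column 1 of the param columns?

36.88

With rows in first-appearance order of run_id, row 4 is run_id=run31. param columns in first-appearance order: dropout, wd, bs, depth; column 1 is dropout.
Long rows with run_id=run31, param=dropout: min(72.49, 36.88) = 36.88.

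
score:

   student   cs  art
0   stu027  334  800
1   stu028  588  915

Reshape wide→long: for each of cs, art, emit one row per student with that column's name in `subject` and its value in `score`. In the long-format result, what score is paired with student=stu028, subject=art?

Unpivoting turns each (student, wide-column) pair into one long row.
The wide cell at row stu028, column art holds 915, so the long row (stu028, art) has score=915.

915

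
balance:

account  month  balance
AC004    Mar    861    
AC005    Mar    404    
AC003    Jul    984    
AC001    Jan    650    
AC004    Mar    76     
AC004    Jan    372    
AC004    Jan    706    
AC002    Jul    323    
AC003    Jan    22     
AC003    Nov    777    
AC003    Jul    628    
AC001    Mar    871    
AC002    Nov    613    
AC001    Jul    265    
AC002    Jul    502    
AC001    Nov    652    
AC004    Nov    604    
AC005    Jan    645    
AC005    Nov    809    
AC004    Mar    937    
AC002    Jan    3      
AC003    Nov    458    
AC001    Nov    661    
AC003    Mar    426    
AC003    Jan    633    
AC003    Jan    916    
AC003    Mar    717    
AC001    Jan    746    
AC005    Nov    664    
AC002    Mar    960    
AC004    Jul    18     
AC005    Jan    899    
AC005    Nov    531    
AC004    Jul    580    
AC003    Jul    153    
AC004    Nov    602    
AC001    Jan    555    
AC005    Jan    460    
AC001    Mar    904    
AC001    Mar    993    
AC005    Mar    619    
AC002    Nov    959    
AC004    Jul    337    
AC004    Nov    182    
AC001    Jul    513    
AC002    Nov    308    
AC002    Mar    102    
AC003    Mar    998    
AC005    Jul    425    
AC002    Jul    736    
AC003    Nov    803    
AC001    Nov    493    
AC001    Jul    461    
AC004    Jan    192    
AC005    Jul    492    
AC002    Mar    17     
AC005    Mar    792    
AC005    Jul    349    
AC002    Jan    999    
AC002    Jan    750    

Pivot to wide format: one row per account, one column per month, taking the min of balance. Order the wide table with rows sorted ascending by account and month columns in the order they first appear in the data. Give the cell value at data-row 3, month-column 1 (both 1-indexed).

With rows sorted ascending by account, row 3 is account=AC003. month columns in first-appearance order: Mar, Jul, Jan, Nov; column 1 is Mar.
Long rows with account=AC003, month=Mar: min(426, 717, 998) = 426.

426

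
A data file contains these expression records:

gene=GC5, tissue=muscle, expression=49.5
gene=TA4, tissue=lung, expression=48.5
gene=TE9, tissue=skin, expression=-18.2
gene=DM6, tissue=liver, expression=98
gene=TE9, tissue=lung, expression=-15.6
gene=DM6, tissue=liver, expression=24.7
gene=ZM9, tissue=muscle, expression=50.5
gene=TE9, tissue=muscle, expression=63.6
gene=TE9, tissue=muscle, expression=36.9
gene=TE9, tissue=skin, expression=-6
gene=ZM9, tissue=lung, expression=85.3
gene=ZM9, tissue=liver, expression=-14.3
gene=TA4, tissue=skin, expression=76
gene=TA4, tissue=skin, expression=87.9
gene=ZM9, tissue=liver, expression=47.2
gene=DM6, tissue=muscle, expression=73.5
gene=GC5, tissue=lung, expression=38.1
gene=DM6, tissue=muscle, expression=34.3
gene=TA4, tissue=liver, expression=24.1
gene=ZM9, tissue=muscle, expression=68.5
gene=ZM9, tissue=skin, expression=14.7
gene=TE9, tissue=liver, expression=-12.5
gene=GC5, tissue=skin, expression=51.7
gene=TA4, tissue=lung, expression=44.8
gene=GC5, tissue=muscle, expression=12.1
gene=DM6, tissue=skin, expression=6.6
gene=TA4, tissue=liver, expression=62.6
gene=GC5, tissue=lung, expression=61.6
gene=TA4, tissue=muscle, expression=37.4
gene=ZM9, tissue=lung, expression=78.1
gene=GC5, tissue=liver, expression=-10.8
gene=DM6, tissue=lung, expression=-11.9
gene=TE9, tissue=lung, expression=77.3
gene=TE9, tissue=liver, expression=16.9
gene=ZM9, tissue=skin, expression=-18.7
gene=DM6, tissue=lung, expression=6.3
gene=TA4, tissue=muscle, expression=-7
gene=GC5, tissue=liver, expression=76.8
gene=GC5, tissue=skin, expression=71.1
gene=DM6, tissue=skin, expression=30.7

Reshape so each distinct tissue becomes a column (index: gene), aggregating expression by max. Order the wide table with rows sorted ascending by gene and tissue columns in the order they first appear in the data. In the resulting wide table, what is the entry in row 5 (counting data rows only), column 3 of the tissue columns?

With rows sorted ascending by gene, row 5 is gene=ZM9. tissue columns in first-appearance order: muscle, lung, skin, liver; column 3 is skin.
Long rows with gene=ZM9, tissue=skin: max(14.7, -18.7) = 14.7.

14.7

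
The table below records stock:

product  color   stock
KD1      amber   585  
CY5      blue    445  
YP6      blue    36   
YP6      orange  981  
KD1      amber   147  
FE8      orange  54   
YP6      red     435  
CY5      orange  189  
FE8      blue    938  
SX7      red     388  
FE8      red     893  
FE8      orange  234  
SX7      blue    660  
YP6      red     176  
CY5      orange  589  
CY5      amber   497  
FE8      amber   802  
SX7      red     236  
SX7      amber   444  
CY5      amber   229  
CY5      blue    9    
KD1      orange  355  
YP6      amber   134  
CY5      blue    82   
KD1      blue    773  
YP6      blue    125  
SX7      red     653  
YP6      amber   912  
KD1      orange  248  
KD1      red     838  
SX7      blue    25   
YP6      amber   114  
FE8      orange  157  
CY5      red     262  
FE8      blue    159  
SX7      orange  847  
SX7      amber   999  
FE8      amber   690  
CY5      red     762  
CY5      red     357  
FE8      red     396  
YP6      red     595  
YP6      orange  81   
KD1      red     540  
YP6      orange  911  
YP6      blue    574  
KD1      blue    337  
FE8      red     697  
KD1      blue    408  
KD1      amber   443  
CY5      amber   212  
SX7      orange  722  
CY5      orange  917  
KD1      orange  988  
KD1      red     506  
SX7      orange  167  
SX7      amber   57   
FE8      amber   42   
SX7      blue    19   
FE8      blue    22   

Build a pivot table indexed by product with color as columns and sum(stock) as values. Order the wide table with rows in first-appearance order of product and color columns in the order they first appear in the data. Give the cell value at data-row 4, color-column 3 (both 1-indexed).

With rows in first-appearance order of product, row 4 is product=FE8. color columns in first-appearance order: amber, blue, orange, red; column 3 is orange.
Long rows with product=FE8, color=orange: 54 + 234 + 157 = 445.

445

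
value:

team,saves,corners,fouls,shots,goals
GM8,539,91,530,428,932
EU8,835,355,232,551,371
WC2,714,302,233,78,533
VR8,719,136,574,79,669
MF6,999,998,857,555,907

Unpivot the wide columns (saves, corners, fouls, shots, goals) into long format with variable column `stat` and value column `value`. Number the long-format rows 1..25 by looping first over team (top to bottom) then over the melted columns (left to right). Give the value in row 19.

25 rows total (5 × 5). Row 19: index ⌊(19-1)/5⌋ = 3 into team → VR8; (19-1) mod 5 = 3 into the melted columns → shots.
So row 19 is (VR8, shots, 79); value = 79.

79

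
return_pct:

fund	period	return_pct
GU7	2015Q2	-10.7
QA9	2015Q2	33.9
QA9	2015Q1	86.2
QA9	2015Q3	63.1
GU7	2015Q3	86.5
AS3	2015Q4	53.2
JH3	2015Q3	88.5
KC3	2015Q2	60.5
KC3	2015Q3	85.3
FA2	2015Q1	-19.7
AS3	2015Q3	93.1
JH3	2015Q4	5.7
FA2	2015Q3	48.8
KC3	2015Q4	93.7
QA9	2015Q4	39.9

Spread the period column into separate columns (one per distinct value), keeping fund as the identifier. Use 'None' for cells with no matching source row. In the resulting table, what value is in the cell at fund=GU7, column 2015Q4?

No long-format row has fund=GU7 and period=2015Q4, so the cell is None.

None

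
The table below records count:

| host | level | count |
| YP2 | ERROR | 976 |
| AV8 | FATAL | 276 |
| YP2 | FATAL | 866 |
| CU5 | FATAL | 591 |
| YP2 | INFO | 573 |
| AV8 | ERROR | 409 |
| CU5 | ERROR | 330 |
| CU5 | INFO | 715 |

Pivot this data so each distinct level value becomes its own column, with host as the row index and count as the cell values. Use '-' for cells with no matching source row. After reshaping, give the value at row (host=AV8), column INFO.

-

No long-format row has host=AV8 and level=INFO, so the cell is -.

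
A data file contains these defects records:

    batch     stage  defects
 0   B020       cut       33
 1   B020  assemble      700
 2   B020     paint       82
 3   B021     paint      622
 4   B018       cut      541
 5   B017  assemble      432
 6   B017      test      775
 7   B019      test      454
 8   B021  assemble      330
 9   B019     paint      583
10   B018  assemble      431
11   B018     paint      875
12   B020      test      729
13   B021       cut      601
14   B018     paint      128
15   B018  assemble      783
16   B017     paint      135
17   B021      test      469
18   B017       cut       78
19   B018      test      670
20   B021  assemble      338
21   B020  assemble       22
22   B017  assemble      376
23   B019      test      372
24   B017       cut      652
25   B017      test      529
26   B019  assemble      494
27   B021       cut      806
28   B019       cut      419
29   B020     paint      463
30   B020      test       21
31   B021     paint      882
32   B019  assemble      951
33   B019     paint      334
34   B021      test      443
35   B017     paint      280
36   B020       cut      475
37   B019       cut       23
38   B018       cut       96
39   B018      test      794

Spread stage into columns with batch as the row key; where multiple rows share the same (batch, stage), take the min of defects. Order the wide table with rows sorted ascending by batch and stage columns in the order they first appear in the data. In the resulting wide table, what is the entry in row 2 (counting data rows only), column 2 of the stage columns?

With rows sorted ascending by batch, row 2 is batch=B018. stage columns in first-appearance order: cut, assemble, paint, test; column 2 is assemble.
Long rows with batch=B018, stage=assemble: min(431, 783) = 431.

431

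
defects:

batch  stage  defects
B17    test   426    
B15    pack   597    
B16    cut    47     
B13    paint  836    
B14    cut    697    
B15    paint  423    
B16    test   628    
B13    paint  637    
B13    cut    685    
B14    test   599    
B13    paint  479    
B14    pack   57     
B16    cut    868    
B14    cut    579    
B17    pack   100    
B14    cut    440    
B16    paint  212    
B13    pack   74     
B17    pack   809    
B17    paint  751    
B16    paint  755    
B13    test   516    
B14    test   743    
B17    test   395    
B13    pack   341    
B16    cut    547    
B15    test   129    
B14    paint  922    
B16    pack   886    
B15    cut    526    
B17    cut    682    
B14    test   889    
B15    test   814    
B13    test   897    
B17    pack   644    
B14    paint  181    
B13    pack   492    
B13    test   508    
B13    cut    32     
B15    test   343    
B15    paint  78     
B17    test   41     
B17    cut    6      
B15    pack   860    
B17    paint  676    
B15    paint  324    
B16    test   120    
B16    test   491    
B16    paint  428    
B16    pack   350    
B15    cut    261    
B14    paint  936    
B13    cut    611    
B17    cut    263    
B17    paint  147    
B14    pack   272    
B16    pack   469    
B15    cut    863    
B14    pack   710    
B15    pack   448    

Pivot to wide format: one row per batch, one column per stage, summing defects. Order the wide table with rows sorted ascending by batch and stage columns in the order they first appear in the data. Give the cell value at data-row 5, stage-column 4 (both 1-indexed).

With rows sorted ascending by batch, row 5 is batch=B17. stage columns in first-appearance order: test, pack, cut, paint; column 4 is paint.
Long rows with batch=B17, stage=paint: 751 + 676 + 147 = 1574.

1574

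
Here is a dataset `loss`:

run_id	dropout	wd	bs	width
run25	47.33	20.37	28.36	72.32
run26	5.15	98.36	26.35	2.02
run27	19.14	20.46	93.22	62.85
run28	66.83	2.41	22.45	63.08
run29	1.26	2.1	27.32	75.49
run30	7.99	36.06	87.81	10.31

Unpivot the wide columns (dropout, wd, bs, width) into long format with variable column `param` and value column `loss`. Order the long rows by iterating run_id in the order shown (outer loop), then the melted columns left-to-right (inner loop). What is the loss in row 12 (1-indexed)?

62.85

24 rows total (6 × 4). Row 12: index ⌊(12-1)/4⌋ = 2 into run_id → run27; (12-1) mod 4 = 3 into the melted columns → width.
So row 12 is (run27, width, 62.85); loss = 62.85.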